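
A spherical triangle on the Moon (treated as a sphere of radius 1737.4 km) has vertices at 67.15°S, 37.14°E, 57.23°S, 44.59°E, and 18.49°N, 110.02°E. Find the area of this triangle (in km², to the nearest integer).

Side lengths (central angles): a = 1.6240, b = 1.7557, c = 0.1831 rad; semiperimeter s = 1.7814.
By l'Huilier's theorem, tan(E/4) = √[tan(s/2) tan((s−a)/2) tan((s−b)/2) tan((s−c)/2)], giving spherical excess E = 0.1436 rad.
Area = E·R² = 0.1436 × (1737.4)² ≈ 433576 km².

433576 km²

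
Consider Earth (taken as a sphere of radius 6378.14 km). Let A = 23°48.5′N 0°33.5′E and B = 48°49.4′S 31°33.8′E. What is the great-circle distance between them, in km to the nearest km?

8653 km

With latitudes φ₁ = 23.808°, φ₂ = -48.823° and longitude difference Δλ = 31.005°:
cos c = sin φ₁ sin φ₂ + cos φ₁ cos φ₂ cos Δλ = (0.4037)(-0.7527) + (0.9149)(0.6584)(0.8571) = 0.21245,
so c = arccos(0.21245) = 1.35671 rad.
Distance = R·c = 6378.14 × 1.3567 ≈ 8653 km.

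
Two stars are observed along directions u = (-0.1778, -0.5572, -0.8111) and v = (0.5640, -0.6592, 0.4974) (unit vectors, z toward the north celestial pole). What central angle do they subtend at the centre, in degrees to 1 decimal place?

u·v = -0.1364; |u| = 1.0000, |v| = 1.0000.
cos θ = (u·v)/(|u||v|) = -0.1364, so θ = 97.8°.

97.8°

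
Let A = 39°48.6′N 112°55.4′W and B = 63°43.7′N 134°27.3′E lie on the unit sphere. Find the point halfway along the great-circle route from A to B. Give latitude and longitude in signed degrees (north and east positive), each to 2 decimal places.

Central angle δ = 1.1115 rad. Interpolating on the sphere with fraction f = 0.5:
P = [sin((1−f)δ)·A + sin(fδ)·B] / sin δ = 0.5886·A + 0.5886·B in Cartesian coordinates,
giving P = (-0.3586, -0.2305, 0.9046), i.e. latitude 64.77°, longitude -147.27°.

64.77°, -147.27°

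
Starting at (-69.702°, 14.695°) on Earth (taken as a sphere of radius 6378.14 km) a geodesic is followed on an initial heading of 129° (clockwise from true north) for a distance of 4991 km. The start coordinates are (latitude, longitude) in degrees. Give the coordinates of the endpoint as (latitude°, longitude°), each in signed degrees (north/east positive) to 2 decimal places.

Angular distance δ = d/R = 4991/6378.14 = 0.78252 rad; initial bearing θ = 2.2515 rad.
sin φ₂ = sin φ₁ cos δ + cos φ₁ sin δ cos θ = (-0.9379)(0.7091) + (0.3469)(0.7051)(-0.6293) = -0.8190, so φ₂ = -54.99°.
Δλ = atan2(sin θ sin δ cos φ₁, cos δ − sin φ₁ sin φ₂) = atan2(0.1901, -0.0590) = 107.251°.
λ₂ = 14.695° + 107.251° = 121.95°.

-54.99°, 121.95°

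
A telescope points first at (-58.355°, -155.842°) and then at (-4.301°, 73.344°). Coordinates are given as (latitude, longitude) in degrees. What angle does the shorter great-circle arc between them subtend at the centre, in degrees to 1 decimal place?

106.1°

Let φ₁ = -1.0185 rad, φ₂ = -0.0751 rad, and Δλ = -2.2831 rad.
cos c = sin φ₁ sin φ₂ + cos φ₁ cos φ₂ cos Δλ = (-0.8513)(-0.0750) + (0.5247)(0.9972)(-0.6536) = -0.27811,
so c = arccos(-0.27811) = 1.85262 rad.
So the angular separation is 106.1°.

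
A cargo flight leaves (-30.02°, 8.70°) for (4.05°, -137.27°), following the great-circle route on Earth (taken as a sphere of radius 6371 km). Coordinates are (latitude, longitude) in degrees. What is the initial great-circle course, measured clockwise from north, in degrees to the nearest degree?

Δλ = -145.970° = -2.5477 rad.
y = sin Δλ · cos φ₂ = (-0.5596)(0.9975) = -0.5582
x = cos φ₁ sin φ₂ − sin φ₁ cos φ₂ cos Δλ = (0.8659)(0.0706) − (-0.5003)(0.9975)(-0.8287) = -0.3524
θ = atan2(y, x) = -122.27°; adding 360° gives 238°.

238°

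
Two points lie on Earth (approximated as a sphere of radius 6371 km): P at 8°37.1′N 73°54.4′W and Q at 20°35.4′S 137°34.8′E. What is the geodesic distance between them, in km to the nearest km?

Let φ₁ = 0.1504 rad, φ₂ = -0.3594 rad, and Δλ = -2.5920 rad.
cos c = sin φ₁ sin φ₂ + cos φ₁ cos φ₂ cos Δλ = (0.1499)(-0.3517) + (0.9887)(0.9361)(-0.8528) = -0.84197,
so c = arccos(-0.84197) = 2.57173 rad.
Distance = R·c = 6371 × 2.5717 ≈ 16384 km.

16384 km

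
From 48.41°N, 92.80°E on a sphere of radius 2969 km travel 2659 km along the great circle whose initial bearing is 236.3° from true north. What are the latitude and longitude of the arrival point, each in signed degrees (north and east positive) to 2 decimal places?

10.37°, 51.49°

Angular distance δ = d/R = 2659/2969 = 0.89559 rad; initial bearing θ = 4.1242 rad.
sin φ₂ = sin φ₁ cos δ + cos φ₁ sin δ cos θ = (0.7479)(0.6251) + (0.6638)(0.7806)(-0.5548) = 0.1800, so φ₂ = 10.37°.
Δλ = atan2(sin θ sin δ cos φ₁, cos δ − sin φ₁ sin φ₂) = atan2(-0.4311, 0.4904) = -41.314°.
λ₂ = 92.800° − 41.314° = 51.49°.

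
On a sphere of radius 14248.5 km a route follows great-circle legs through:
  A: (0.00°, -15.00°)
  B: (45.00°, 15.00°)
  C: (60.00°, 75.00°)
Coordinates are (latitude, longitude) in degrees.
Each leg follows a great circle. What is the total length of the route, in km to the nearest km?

22414 km

Leg A→B: central angle 0.9117 rad, distance 12990.9 km.
Leg B→C: central angle 0.6614 rad, distance 9423.6 km.
Total: 12990.9 + 9423.6 ≈ 22414 km.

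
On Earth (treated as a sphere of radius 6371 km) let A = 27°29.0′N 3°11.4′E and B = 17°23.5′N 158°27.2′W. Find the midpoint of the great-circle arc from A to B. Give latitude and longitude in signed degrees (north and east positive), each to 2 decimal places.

68.40°, -90.35°

The central angle between A and B is δ = 2.2991 rad.
With f = 0.5, the slerp weights are sin((1−f)δ)/sin δ = 1.2227 and sin(fδ)/sin δ = 1.2227.
Weighted sum of the unit vectors: (1.2227)·(0.8858,0.0494,0.4615) + (1.2227)·(-0.8876,-0.3505,0.2989) = (-0.0022, -0.3682, 0.9298).
Converting back: φ = atan2(z, √(x²+y²)) = 68.40°, λ = atan2(y, x) = -90.35°.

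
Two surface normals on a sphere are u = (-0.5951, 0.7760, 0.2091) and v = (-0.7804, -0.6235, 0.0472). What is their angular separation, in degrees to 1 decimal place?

90.5°

u·v = -0.0096; |u| = 1.0000, |v| = 1.0000.
cos θ = (u·v)/(|u||v|) = -0.0096, so θ = 90.5°.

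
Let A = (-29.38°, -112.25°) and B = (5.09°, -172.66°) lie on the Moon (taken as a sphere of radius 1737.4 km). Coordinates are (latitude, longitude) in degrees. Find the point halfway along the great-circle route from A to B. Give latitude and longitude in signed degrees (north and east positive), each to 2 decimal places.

-13.97°, -144.68°

The central angle between A and B is δ = 1.1755 rad.
With f = 0.5, the slerp weights are sin((1−f)δ)/sin δ = 0.6008 and sin(fδ)/sin δ = 0.6008.
Weighted sum of the unit vectors: (0.6008)·(-0.3299,-0.8065,-0.4906) + (0.6008)·(-0.9879,-0.1273,0.0887) = (-0.7918, -0.5610, -0.2415).
Converting back: φ = atan2(z, √(x²+y²)) = -13.97°, λ = atan2(y, x) = -144.68°.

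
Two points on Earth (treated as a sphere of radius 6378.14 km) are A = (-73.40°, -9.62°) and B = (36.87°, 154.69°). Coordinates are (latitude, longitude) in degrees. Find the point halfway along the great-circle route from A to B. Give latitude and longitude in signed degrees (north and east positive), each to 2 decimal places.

-34.03°, 146.32°

The central angle between A and B is δ = 2.4899 rad.
With f = 0.5, the slerp weights are sin((1−f)δ)/sin δ = 1.5618 and sin(fδ)/sin δ = 1.5618.
Weighted sum of the unit vectors: (1.5618)·(0.2817,-0.0477,-0.9583) + (1.5618)·(-0.7232,0.3420,0.6000) = (-0.6896, 0.4596, -0.5596).
Converting back: φ = atan2(z, √(x²+y²)) = -34.03°, λ = atan2(y, x) = 146.32°.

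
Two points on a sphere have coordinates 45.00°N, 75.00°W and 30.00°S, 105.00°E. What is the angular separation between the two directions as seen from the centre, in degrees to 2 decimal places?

165.00°

Let φ₁ = 0.7854 rad, φ₂ = -0.5236 rad, and Δλ = -3.1416 rad.
Haversine: a = sin²(Δφ/2) + cos φ₁ cos φ₂ sin²(Δλ/2) = 0.3706 + (0.7071)(0.8660)(1.0000) = 0.98296.
Central angle c = 2·arcsin(√a) = 2.87979 rad.
So the angular separation is 165.00°.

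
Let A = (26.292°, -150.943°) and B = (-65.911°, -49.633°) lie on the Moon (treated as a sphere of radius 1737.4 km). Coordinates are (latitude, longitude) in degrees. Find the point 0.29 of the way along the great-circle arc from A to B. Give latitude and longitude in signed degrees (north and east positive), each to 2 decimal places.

-4.86°, -136.01°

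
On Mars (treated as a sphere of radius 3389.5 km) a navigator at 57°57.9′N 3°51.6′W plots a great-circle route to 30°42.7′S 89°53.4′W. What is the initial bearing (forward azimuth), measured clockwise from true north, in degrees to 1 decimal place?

249.5°

Δλ = -86.030° = -1.5015 rad.
y = sin Δλ · cos φ₂ = (-0.9976)(0.8597) = -0.8577
x = cos φ₁ sin φ₂ − sin φ₁ cos φ₂ cos Δλ = (0.5304)(-0.5107) − (0.8477)(0.8597)(0.0692) = -0.3214
θ = atan2(y, x) = -110.54°; adding 360° gives 249.5°.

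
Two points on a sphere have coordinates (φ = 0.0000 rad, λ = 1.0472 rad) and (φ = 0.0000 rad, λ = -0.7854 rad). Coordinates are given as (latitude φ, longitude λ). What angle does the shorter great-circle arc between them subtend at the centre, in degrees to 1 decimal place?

105.0°

In radians: φ₁ = 0.0000, φ₂ = 0.0000, Δλ = -105.000° = -1.8326 rad.
cos c = sin φ₁ sin φ₂ + cos φ₁ cos φ₂ cos Δλ = (0.0000)(0.0000) + (1.0000)(1.0000)(-0.2588) = -0.25882,
so c = arccos(-0.25882) = 1.83260 rad.
So the angular separation is 105.0°.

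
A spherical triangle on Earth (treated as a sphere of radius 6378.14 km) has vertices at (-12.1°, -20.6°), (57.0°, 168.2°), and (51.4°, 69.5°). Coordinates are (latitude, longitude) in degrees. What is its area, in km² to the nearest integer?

Side lengths (central angles): a = 0.9222, b = 1.7364, c = 2.3491 rad; semiperimeter s = 2.5039.
By l'Huilier's theorem, tan(E/4) = √[tan(s/2) tan((s−a)/2) tan((s−b)/2) tan((s−c)/2)], giving spherical excess E = 1.2011 rad.
Area = E·R² = 1.2011 × (6378.14)² ≈ 48862062 km².

48862062 km²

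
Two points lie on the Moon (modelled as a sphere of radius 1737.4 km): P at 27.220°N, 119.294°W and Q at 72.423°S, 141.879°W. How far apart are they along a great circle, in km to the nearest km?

Let φ₁ = 0.4751 rad, φ₂ = -1.2640 rad, and Δλ = -0.3942 rad.
cos c = sin φ₁ sin φ₂ + cos φ₁ cos φ₂ cos Δλ = (0.4574)(-0.9533) + (0.8893)(0.3020)(0.9233) = -0.18810,
so c = arccos(-0.18810) = 1.76003 rad.
Distance = R·c = 1737.4 × 1.7600 ≈ 3058 km.

3058 km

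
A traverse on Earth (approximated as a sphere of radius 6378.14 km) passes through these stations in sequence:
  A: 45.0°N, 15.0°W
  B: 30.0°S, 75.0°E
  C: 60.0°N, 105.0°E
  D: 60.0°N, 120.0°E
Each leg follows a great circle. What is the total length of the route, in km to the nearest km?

Leg A→B: central angle 1.9322 rad, distance 12323.6 km.
Leg B→C: central angle 1.6288 rad, distance 10389.0 km.
Leg C→D: central angle 0.1306 rad, distance 833.1 km.
Total: 12323.6 + 10389.0 + 833.1 ≈ 23546 km.

23546 km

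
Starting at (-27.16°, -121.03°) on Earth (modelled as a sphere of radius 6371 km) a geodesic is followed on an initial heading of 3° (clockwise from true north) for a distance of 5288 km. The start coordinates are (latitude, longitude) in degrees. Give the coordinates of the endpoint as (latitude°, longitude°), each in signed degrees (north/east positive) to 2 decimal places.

20.34°, -118.67°

Angular distance δ = d/R = 5288/6371 = 0.83001 rad; initial bearing θ = 0.0524 rad.
sin φ₂ = sin φ₁ cos δ + cos φ₁ sin δ cos θ = (-0.4565)(0.6749) + (0.8897)(0.7379)(0.9986) = 0.3476, so φ₂ = 20.34°.
Δλ = atan2(sin θ sin δ cos φ₁, cos δ − sin φ₁ sin φ₂) = atan2(0.0344, 0.8335) = 2.361°.
λ₂ = -121.030° + 2.361° = -118.67°.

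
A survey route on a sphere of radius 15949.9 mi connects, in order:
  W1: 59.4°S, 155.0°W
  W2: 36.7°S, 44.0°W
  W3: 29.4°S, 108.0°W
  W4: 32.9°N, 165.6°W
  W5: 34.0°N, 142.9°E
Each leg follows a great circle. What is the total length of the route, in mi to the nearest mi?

68726 mi

Leg W1→W2: central angle 1.1938 rad, distance 19040.8 mi.
Leg W2→W3: central angle 0.9278 rad, distance 14798.5 mi.
Leg W3→W4: central angle 1.4452 rad, distance 23050.2 mi.
Leg W4→W5: central angle 0.7421 rad, distance 11836.3 mi.
Total: 19040.8 + 14798.5 + 23050.2 + 11836.3 ≈ 68726 mi.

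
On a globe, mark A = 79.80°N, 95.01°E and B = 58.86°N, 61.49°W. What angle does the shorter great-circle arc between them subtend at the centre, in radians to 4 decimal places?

0.7099 rad

With latitudes φ₁ = 79.800°, φ₂ = 58.860° and longitude difference Δλ = -156.500°:
cos c = sin φ₁ sin φ₂ + cos φ₁ cos φ₂ cos Δλ = (0.9842)(0.8559) + (0.1771)(0.5171)(-0.9171) = 0.75840,
so c = arccos(0.75840) = 0.70994 rad.
So the angular separation is 0.7099 rad.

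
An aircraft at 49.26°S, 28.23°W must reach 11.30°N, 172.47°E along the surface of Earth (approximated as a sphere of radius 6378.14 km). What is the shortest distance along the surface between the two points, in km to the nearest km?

15400 km

With latitudes φ₁ = -49.260°, φ₂ = 11.300° and longitude difference Δλ = -159.300°:
Haversine: a = sin²(Δφ/2) + cos φ₁ cos φ₂ sin²(Δλ/2) = 0.2542 + (0.6526)(0.9806)(0.9677) = 0.87356.
Central angle c = 2·arcsin(√a) = 2.41452 rad.
Distance = R·c = 6378.14 × 2.4145 ≈ 15400 km.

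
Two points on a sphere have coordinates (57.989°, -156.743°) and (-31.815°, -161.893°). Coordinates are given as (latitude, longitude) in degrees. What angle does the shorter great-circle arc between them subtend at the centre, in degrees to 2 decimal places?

89.91°

With latitudes φ₁ = 57.989°, φ₂ = -31.815° and longitude difference Δλ = -5.150°:
Haversine: a = sin²(Δφ/2) + cos φ₁ cos φ₂ sin²(Δλ/2) = 0.4983 + (0.5301)(0.8498)(0.0020) = 0.49920.
Central angle c = 2·arcsin(√a) = 1.56919 rad.
So the angular separation is 89.91°.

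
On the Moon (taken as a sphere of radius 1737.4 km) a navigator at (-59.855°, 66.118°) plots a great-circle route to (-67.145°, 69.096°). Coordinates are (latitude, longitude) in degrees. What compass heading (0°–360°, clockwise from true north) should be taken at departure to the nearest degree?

171°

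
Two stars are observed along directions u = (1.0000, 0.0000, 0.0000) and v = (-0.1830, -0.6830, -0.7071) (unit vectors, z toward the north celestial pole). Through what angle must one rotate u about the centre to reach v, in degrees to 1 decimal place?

u·v = -0.1830; |u| = 1.0000, |v| = 1.0000.
cos θ = (u·v)/(|u||v|) = -0.1830, so θ = 100.5°.

100.5°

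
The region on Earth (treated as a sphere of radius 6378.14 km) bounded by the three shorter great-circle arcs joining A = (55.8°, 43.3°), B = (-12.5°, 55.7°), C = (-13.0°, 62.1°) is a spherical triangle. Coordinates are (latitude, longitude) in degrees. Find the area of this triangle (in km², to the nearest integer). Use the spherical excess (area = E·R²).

3012314 km²

Side lengths (central angles): a = 0.1093, b = 1.2319, c = 1.2058 rad; semiperimeter s = 1.2735.
By l'Huilier's theorem, tan(E/4) = √[tan(s/2) tan((s−a)/2) tan((s−b)/2) tan((s−c)/2)], giving spherical excess E = 0.0740 rad.
Area = E·R² = 0.0740 × (6378.14)² ≈ 3012314 km².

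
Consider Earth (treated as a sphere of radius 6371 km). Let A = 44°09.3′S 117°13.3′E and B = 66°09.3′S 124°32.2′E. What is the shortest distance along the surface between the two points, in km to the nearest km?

With latitudes φ₁ = -44.155°, φ₂ = -66.155° and longitude difference Δλ = 7.315°:
Haversine: a = sin²(Δφ/2) + cos φ₁ cos φ₂ sin²(Δλ/2) = 0.0364 + (0.7175)(0.4043)(0.0041) = 0.03759.
Central angle c = 2·arcsin(√a) = 0.39023 rad.
Distance = R·c = 6371 × 0.3902 ≈ 2486 km.

2486 km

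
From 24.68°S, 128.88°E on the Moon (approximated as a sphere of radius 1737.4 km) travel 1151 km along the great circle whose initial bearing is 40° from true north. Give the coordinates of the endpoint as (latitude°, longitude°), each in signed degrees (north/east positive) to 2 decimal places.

Angular distance δ = d/R = 1151/1737.4 = 0.66248 rad; initial bearing θ = 0.6981 rad.
sin φ₂ = sin φ₁ cos δ + cos φ₁ sin δ cos θ = (-0.4175)(0.7885) + (0.9087)(0.6151)(0.7660) = 0.0989, so φ₂ = 5.68°.
Δλ = atan2(sin θ sin δ cos φ₁, cos δ − sin φ₁ sin φ₂) = atan2(0.3592, 0.8298) = 23.410°.
λ₂ = 128.880° + 23.410° = 152.29°.

5.68°, 152.29°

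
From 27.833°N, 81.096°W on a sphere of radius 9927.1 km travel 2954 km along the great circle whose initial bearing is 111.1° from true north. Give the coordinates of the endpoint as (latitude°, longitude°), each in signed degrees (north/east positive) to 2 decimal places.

20.67°, -64.10°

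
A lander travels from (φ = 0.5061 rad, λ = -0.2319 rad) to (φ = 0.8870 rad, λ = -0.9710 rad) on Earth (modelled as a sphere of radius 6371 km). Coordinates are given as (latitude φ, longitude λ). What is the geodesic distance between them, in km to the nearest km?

Let φ₁ = 0.5061 rad, φ₂ = 0.8870 rad, and Δλ = -0.7391 rad.
Haversine: a = sin²(Δφ/2) + cos φ₁ cos φ₂ sin²(Δλ/2) = 0.0358 + (0.8746)(0.6317)(0.1305) = 0.10792.
Central angle c = 2·arcsin(√a) = 0.66946 rad.
Distance = R·c = 6371 × 0.6695 ≈ 4265 km.

4265 km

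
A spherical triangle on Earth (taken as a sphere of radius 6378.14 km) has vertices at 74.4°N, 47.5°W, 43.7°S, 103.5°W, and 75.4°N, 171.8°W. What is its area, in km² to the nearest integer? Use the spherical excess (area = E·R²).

Side lengths (central angles): a = 2.2158, b = 0.4649, c = 2.1612 rad; semiperimeter s = 2.4210.
By l'Huilier's theorem, tan(E/4) = √[tan(s/2) tan((s−a)/2) tan((s−b)/2) tan((s−c)/2)], giving spherical excess E = 0.9049 rad.
Area = E·R² = 0.9049 × (6378.14)² ≈ 36813438 km².

36813438 km²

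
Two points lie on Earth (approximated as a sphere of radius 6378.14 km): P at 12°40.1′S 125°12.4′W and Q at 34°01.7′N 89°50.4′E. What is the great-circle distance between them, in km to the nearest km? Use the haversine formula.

15773 km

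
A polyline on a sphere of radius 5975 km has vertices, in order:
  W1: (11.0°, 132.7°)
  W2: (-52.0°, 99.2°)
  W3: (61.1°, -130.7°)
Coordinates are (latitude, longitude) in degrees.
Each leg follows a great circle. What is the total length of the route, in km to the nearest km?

23059 km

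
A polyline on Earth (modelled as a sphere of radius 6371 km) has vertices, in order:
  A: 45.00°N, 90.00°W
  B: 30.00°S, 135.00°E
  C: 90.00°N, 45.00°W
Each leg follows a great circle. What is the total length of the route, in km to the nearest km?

29118 km

Leg A→B: central angle 2.4760 rad, distance 15774.8 km.
Leg B→C: central angle 2.0944 rad, distance 13343.4 km.
Total: 15774.8 + 13343.4 ≈ 29118 km.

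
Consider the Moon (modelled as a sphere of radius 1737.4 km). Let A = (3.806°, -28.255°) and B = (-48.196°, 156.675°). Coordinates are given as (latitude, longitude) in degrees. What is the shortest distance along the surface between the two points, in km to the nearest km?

4106 km

Let φ₁ = 0.0664 rad, φ₂ = -0.8412 rad, and Δλ = -3.0555 rad.
Haversine: a = sin²(Δφ/2) + cos φ₁ cos φ₂ sin²(Δλ/2) = 0.1922 + (0.9978)(0.6666)(0.9982) = 0.85607.
Central angle c = 2·arcsin(√a) = 2.36333 rad.
Distance = R·c = 1737.4 × 2.3633 ≈ 4106 km.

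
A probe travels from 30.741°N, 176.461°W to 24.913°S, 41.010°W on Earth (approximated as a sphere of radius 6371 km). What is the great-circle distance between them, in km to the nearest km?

With latitudes φ₁ = 30.741°, φ₂ = -24.913° and longitude difference Δλ = 135.451°:
cos c = sin φ₁ sin φ₂ + cos φ₁ cos φ₂ cos Δλ = (0.5112)(-0.4212) + (0.8595)(0.9069)(-0.7127) = -0.77084,
so c = arccos(-0.77084) = 2.45095 rad.
Distance = R·c = 6371 × 2.4510 ≈ 15615 km.

15615 km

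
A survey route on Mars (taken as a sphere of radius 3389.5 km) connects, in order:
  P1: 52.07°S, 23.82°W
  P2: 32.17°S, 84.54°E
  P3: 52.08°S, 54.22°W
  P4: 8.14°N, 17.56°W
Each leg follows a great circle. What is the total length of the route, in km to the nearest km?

13689 km

Leg P1→P2: central angle 1.3118 rad, distance 4446.5 km.
Leg P2→P3: central angle 1.5419 rad, distance 5226.4 km.
Leg P3→P4: central angle 1.1850 rad, distance 4016.4 km.
Total: 4446.5 + 5226.4 + 4016.4 ≈ 13689 km.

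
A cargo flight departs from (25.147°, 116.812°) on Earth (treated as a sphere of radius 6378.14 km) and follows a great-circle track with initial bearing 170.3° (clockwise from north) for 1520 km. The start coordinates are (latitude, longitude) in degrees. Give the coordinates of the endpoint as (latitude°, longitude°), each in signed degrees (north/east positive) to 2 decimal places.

11.67°, 119.14°

Angular distance δ = d/R = 1520/6378.14 = 0.23831 rad; initial bearing θ = 2.9723 rad.
sin φ₂ = sin φ₁ cos δ + cos φ₁ sin δ cos θ = (0.4249)(0.9717) + (0.9052)(0.2361)(-0.9857) = 0.2023, so φ₂ = 11.67°.
Δλ = atan2(sin θ sin δ cos φ₁, cos δ − sin φ₁ sin φ₂) = atan2(0.0360, 0.8858) = 2.328°.
λ₂ = 116.812° + 2.328° = 119.14°.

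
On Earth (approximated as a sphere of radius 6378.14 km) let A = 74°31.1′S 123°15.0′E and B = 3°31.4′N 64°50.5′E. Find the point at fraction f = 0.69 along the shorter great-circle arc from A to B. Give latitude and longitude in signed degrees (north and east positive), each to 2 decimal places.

-22.22°, 71.15°

The central angle between A and B is δ = 1.4904 rad.
With f = 0.69, the slerp weights are sin((1−f)δ)/sin δ = 0.4472 and sin(fδ)/sin δ = 0.8592.
Weighted sum of the unit vectors: (0.4472)·(-0.1464,0.2232,-0.9637) + (0.8592)·(0.4243,0.9034,0.0615) = (0.2991, 0.8761, -0.3782).
Converting back: φ = atan2(z, √(x²+y²)) = -22.22°, λ = atan2(y, x) = 71.15°.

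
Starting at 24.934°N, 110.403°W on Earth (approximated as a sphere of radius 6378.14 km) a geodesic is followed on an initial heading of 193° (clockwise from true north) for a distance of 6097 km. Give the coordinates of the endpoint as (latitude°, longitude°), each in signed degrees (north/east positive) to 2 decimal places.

-28.59°, -122.48°

Angular distance δ = d/R = 6097/6378.14 = 0.95592 rad; initial bearing θ = 3.3685 rad.
sin φ₂ = sin φ₁ cos δ + cos φ₁ sin δ cos θ = (0.4216)(0.5769) + (0.9068)(0.8168)(-0.9744) = -0.4785, so φ₂ = -28.59°.
Δλ = atan2(sin θ sin δ cos φ₁, cos δ − sin φ₁ sin φ₂) = atan2(-0.1666, 0.7786) = -12.079°.
λ₂ = -110.403° − 12.079° = -122.48°.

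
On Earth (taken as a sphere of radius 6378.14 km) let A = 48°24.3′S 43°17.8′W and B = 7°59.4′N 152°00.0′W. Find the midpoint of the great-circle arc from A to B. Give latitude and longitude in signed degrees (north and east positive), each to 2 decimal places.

The central angle between A and B is δ = 1.8910 rad.
With f = 0.5, the slerp weights are sin((1−f)δ)/sin δ = 0.8542 and sin(fδ)/sin δ = 0.8542.
Weighted sum of the unit vectors: (0.8542)·(0.4832,-0.4553,-0.7479) + (0.8542)·(-0.8744,-0.4649,0.1390) = (-0.3342, -0.7860, -0.5201).
Converting back: φ = atan2(z, √(x²+y²)) = -31.34°, λ = atan2(y, x) = -113.03°.

-31.34°, -113.03°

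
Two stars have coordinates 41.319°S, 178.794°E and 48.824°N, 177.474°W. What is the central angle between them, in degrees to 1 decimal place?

With latitudes φ₁ = -41.319°, φ₂ = 48.824° and longitude difference Δλ = 3.732°:
Haversine: a = sin²(Δφ/2) + cos φ₁ cos φ₂ sin²(Δλ/2) = 0.5012 + (0.7510)(0.6584)(0.0011) = 0.50177.
Central angle c = 2·arcsin(√a) = 1.57434 rad.
So the angular separation is 90.2°.

90.2°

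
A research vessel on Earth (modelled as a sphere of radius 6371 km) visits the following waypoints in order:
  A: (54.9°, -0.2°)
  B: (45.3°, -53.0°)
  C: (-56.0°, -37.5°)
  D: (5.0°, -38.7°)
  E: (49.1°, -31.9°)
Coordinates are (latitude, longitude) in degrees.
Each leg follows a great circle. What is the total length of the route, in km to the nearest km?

26901 km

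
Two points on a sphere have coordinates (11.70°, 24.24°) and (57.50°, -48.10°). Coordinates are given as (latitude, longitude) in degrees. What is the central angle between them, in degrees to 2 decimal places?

With latitudes φ₁ = 11.700°, φ₂ = 57.500° and longitude difference Δλ = -72.340°:
Haversine: a = sin²(Δφ/2) + cos φ₁ cos φ₂ sin²(Δλ/2) = 0.1514 + (0.9792)(0.5373)(0.3483) = 0.33468.
Central angle c = 2·arcsin(√a) = 1.23381 rad.
So the angular separation is 70.69°.

70.69°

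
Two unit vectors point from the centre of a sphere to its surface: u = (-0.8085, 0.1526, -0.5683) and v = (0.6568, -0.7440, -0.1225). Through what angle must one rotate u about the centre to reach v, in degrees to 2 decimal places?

125.10°

u·v = -0.5749; |u| = 1.0000, |v| = 1.0000.
cos θ = (u·v)/(|u||v|) = -0.5750, so θ = 125.10°.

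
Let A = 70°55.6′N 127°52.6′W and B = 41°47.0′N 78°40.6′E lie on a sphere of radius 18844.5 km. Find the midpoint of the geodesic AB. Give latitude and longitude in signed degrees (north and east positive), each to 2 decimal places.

The central angle between A and B is δ = 1.1464 rad.
With f = 0.5, the slerp weights are sin((1−f)δ)/sin δ = 0.5951 and sin(fδ)/sin δ = 0.5951.
Weighted sum of the unit vectors: (0.5951)·(-0.2006,-0.2579,0.9451) + (0.5951)·(0.1464,0.7312,0.6663) = (-0.0323, 0.2816, 0.9590).
Converting back: φ = atan2(z, √(x²+y²)) = 73.53°, λ = atan2(y, x) = 96.54°.

73.53°, 96.54°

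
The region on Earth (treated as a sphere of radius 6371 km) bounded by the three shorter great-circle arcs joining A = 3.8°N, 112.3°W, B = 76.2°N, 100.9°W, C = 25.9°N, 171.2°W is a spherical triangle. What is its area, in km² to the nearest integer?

Side lengths (central angles): a = 1.0512, b = 1.0557, c = 1.2685 rad; semiperimeter s = 1.6877.
By l'Huilier's theorem, tan(E/4) = √[tan(s/2) tan((s−a)/2) tan((s−b)/2) tan((s−c)/2)], giving spherical excess E = 0.6366 rad.
Area = E·R² = 0.6366 × (6371)² ≈ 25840698 km².

25840698 km²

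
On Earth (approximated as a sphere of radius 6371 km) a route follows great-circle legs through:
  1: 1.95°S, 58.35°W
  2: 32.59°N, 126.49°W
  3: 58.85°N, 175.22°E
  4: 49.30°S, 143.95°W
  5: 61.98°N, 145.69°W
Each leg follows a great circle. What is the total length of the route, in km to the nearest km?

38214 km

Leg 1→2: central angle 1.2711 rad, distance 8098.4 km.
Leg 2→3: central angle 0.8092 rad, distance 5155.7 km.
Leg 3→4: central angle 1.9753 rad, distance 12584.8 km.
Leg 4→5: central angle 1.9424 rad, distance 12374.7 km.
Total: 8098.4 + 5155.7 + 12584.8 + 12374.7 ≈ 38214 km.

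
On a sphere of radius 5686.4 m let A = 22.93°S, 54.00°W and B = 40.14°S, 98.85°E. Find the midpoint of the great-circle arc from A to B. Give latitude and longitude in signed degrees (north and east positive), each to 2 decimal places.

The central angle between A and B is δ = 1.9555 rad.
With f = 0.5, the slerp weights are sin((1−f)δ)/sin δ = 0.8947 and sin(fδ)/sin δ = 0.8947.
Weighted sum of the unit vectors: (0.8947)·(0.5413,-0.7451,-0.3896) + (0.8947)·(-0.1176,0.7554,-0.6447) = (0.3791, 0.0092, -0.9253).
Converting back: φ = atan2(z, √(x²+y²)) = -67.72°, λ = atan2(y, x) = 1.39°.

-67.72°, 1.39°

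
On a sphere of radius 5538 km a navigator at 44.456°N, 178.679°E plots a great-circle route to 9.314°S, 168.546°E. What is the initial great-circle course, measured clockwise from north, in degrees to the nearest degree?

192°

With φ₁ = 0.7759, φ₂ = -0.1626, Δλ = -0.1769 rad, the forward-azimuth formula gives
θ = atan2( sin Δλ cos φ₂ , cos φ₁ sin φ₂ − sin φ₁ cos φ₂ cos Δλ ) = atan2(-0.1736, -0.7959) = -167.69°.
Adding 360° brings this into [0°, 360°): 192°.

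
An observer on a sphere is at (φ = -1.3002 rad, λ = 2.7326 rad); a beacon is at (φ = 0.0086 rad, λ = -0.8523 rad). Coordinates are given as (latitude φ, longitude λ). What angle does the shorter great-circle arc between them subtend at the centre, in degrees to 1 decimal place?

104.5°

In radians: φ₁ = -1.3002, φ₂ = 0.0086, Δλ = 154.600° = 2.6983 rad.
cos c = sin φ₁ sin φ₂ + cos φ₁ cos φ₂ cos Δλ = (-0.9636)(0.0086) + (0.2673)(1.0000)(-0.9033) = -0.24975,
so c = arccos(-0.24975) = 1.82321 rad.
So the angular separation is 104.5°.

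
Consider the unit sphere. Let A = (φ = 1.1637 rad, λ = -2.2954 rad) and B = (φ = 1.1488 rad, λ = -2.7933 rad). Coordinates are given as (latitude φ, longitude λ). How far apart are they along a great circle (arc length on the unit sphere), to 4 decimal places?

0.1993

With latitudes φ₁ = 66.675°, φ₂ = 65.821° and longitude difference Δλ = -28.528°:
cos c = sin φ₁ sin φ₂ + cos φ₁ cos φ₂ cos Δλ = (0.9183)(0.9123) + (0.3959)(0.4096)(0.8786) = 0.98020,
so c = arccos(0.98020) = 0.19933 rad.
On the unit sphere the arc length equals the central angle: 0.1993.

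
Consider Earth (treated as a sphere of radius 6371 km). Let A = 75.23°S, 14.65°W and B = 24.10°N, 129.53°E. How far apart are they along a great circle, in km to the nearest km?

13977 km

Let φ₁ = -1.3130 rad, φ₂ = 0.4206 rad, and Δλ = 2.5164 rad.
cos c = sin φ₁ sin φ₂ + cos φ₁ cos φ₂ cos Δλ = (-0.9670)(0.4083) + (0.2549)(0.9128)(-0.8109) = -0.58354,
so c = arccos(-0.58354) = 2.19388 rad.
Distance = R·c = 6371 × 2.1939 ≈ 13977 km.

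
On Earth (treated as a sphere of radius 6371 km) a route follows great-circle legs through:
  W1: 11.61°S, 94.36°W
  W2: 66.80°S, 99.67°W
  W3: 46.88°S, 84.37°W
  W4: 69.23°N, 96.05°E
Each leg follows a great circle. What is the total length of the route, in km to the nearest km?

26067 km

Leg W1→W2: central angle 0.9653 rad, distance 6149.7 km.
Leg W2→W3: central angle 0.3747 rad, distance 2387.1 km.
Leg W3→W4: central angle 2.7515 rad, distance 17529.8 km.
Total: 6149.7 + 2387.1 + 17529.8 ≈ 26067 km.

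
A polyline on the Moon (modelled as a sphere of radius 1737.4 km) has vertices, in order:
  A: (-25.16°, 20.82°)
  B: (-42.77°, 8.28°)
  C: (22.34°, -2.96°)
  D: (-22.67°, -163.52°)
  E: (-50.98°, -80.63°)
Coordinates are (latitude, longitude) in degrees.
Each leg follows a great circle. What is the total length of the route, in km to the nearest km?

Leg A→B: central angle 0.3560 rad, distance 618.6 km.
Leg B→C: central angle 1.1507 rad, distance 1999.2 km.
Leg C→D: central angle 2.8283 rad, distance 4913.9 km.
Leg D→E: central angle 1.1903 rad, distance 2068.1 km.
Total: 618.6 + 1999.2 + 4913.9 + 2068.1 ≈ 9600 km.

9600 km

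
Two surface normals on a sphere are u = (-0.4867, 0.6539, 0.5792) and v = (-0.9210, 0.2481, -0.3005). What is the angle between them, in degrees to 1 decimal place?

u·v = 0.4364; |u| = 1.0000, |v| = 1.0000.
cos θ = (u·v)/(|u||v|) = 0.4364, so θ = 64.1°.

64.1°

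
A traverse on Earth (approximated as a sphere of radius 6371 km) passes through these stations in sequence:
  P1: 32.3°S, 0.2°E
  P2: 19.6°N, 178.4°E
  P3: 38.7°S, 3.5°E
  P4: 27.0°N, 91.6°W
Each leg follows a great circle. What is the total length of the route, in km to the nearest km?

48683 km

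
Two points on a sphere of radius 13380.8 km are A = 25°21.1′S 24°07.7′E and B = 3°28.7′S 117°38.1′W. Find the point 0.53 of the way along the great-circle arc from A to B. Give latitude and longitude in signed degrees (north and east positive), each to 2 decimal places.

-36.73°, -59.73°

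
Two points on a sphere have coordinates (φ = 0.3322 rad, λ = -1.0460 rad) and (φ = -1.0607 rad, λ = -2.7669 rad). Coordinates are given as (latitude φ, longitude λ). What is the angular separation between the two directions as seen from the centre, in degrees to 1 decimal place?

110.7°

In radians: φ₁ = 0.3322, φ₂ = -1.0607, Δλ = -98.600° = -1.7209 rad.
Haversine: a = sin²(Δφ/2) + cos φ₁ cos φ₂ sin²(Δλ/2) = 0.4115 + (0.9453)(0.4883)(0.5748) = 0.67682.
Central angle c = 2·arcsin(√a) = 1.93225 rad.
So the angular separation is 110.7°.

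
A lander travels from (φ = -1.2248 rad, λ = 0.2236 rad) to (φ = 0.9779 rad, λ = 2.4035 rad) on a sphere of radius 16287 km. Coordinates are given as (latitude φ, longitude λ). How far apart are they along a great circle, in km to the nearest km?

In radians: φ₁ = -1.2248, φ₂ = 0.9779, Δλ = 124.899° = 2.1799 rad.
cos c = sin φ₁ sin φ₂ + cos φ₁ cos φ₂ cos Δλ = (-0.9407)(0.8293) + (0.3391)(0.5588)(-0.5721) = -0.88860,
so c = arccos(-0.88860) = 2.66507 rad.
Distance = R·c = 16287 × 2.6651 ≈ 43406 km.

43406 km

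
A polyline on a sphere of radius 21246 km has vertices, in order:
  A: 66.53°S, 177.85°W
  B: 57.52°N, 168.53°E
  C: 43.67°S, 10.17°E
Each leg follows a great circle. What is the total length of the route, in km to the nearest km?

105727 km

Leg A→B: central angle 2.1724 rad, distance 46153.9 km.
Leg B→C: central angle 2.8040 rad, distance 59573.4 km.
Total: 46153.9 + 59573.4 ≈ 105727 km.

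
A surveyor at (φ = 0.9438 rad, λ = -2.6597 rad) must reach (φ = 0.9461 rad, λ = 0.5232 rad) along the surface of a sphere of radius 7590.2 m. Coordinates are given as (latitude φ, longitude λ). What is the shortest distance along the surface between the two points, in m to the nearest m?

9498 m

Let φ₁ = 0.9438 rad, φ₂ = 0.9461 rad, and Δλ = -3.1003 rad.
cos c = sin φ₁ sin φ₂ + cos φ₁ cos φ₂ cos Δλ = (0.8098)(0.8111) + (0.5867)(0.5849)(-0.9991) = 0.31401,
so c = arccos(0.31401) = 1.25138 rad.
Distance = R·c = 7590.2 × 1.2514 ≈ 9498 m.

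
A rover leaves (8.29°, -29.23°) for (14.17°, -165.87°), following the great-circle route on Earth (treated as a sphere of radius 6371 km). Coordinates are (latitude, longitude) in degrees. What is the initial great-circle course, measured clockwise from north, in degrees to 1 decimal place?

297.3°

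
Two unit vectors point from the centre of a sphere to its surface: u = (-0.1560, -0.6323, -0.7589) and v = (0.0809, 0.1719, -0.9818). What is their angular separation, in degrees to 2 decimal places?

u·v = 0.6238; |u| = 1.0000, |v| = 1.0000.
cos θ = (u·v)/(|u||v|) = 0.6237, so θ = 51.41°.

51.41°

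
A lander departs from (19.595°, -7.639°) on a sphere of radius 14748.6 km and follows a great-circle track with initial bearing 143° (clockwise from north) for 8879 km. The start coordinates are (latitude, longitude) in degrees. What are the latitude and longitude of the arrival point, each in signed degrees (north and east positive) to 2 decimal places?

-8.61°, 12.52°

Angular distance δ = d/R = 8879/14748.6 = 0.60202 rad; initial bearing θ = 2.4958 rad.
sin φ₂ = sin φ₁ cos δ + cos φ₁ sin δ cos θ = (0.3354)(0.8242) + (0.9421)(0.5663)(-0.7986) = -0.1497, so φ₂ = -8.61°.
Δλ = atan2(sin θ sin δ cos φ₁, cos δ − sin φ₁ sin φ₂) = atan2(0.3211, 0.8744) = 20.163°.
λ₂ = -7.639° + 20.163° = 12.52°.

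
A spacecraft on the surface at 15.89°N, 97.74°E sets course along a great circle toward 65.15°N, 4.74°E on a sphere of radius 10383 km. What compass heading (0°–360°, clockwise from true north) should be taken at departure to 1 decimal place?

With φ₁ = 0.2773, φ₂ = 1.1371, Δλ = -1.6232 rad, the forward-azimuth formula gives
θ = atan2( sin Δλ cos φ₂ , cos φ₁ sin φ₂ − sin φ₁ cos φ₂ cos Δλ ) = atan2(-0.4197, 0.8788) = -25.53°.
Adding 360° brings this into [0°, 360°): 334.5°.

334.5°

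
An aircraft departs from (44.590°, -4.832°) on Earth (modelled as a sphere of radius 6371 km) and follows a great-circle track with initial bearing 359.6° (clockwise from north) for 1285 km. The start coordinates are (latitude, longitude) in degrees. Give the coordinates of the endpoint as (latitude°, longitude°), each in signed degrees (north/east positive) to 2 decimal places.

56.15°, -4.98°

Angular distance δ = d/R = 1285/6371 = 0.20170 rad; initial bearing θ = 6.2762 rad.
sin φ₂ = sin φ₁ cos δ + cos φ₁ sin δ cos θ = (0.7020)(0.9797) + (0.7121)(0.2003)(1.0000) = 0.8305, so φ₂ = 56.15°.
Δλ = atan2(sin θ sin δ cos φ₁, cos δ − sin φ₁ sin φ₂) = atan2(-0.0010, 0.3967) = -0.144°.
λ₂ = -4.832° − 0.144° = -4.98°.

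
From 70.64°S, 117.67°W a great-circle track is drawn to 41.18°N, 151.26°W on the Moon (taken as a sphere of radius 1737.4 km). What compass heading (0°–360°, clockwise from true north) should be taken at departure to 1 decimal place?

332.8°

Δλ = -33.590° = -0.5863 rad.
y = sin Δλ · cos φ₂ = (-0.5532)(0.7526) = -0.4164
x = cos φ₁ sin φ₂ − sin φ₁ cos φ₂ cos Δλ = (0.3315)(0.6584) − (-0.9435)(0.7526)(0.8330) = 0.8098
θ = atan2(y, x) = -27.21°; adding 360° gives 332.8°.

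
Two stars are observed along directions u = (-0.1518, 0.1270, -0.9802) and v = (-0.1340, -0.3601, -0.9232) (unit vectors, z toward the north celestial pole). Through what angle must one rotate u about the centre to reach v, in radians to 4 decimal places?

u·v = 0.8795; |u| = 1.0000, |v| = 1.0000.
cos θ = (u·v)/(|u||v|) = 0.8796, so θ = 0.4958 rad.

0.4958 rad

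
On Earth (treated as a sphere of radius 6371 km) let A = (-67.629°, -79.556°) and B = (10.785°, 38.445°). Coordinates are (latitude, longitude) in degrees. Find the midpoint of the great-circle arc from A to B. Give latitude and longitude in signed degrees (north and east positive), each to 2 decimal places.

The central angle between A and B is δ = 1.9268 rad.
With f = 0.5, the slerp weights are sin((1−f)δ)/sin δ = 0.8761 and sin(fδ)/sin δ = 0.8761.
Weighted sum of the unit vectors: (0.8761)·(0.0690,-0.3743,-0.9247) + (0.8761)·(0.7694,0.6108,0.1871) = (0.7345, 0.2072, -0.6462).
Converting back: φ = atan2(z, √(x²+y²)) = -40.26°, λ = atan2(y, x) = 15.75°.

-40.26°, 15.75°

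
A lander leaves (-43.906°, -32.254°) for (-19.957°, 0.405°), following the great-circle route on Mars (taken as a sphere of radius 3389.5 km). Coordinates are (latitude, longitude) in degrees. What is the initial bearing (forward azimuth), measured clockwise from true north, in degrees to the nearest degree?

With φ₁ = -0.7663, φ₂ = -0.3483, Δλ = 0.5700 rad, the forward-azimuth formula gives
θ = atan2( sin Δλ cos φ₂ , cos φ₁ sin φ₂ − sin φ₁ cos φ₂ cos Δλ ) = atan2(0.5072, 0.3029) = 59.16°.
So the initial bearing is 59°.

59°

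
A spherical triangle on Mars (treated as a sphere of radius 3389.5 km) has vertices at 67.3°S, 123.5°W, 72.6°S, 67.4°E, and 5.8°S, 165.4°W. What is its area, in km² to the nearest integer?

5053496 km²

Side lengths (central angles): a = 1.6543, b = 1.1821, c = 0.6966 rad; semiperimeter s = 1.7665.
By l'Huilier's theorem, tan(E/4) = √[tan(s/2) tan((s−a)/2) tan((s−b)/2) tan((s−c)/2)], giving spherical excess E = 0.4399 rad.
Area = E·R² = 0.4399 × (3389.5)² ≈ 5053496 km².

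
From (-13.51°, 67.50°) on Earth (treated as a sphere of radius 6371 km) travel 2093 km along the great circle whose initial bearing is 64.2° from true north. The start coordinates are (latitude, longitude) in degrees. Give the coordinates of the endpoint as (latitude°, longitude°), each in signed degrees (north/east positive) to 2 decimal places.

Angular distance δ = d/R = 2093/6371 = 0.32852 rad; initial bearing θ = 1.1205 rad.
sin φ₂ = sin φ₁ cos δ + cos φ₁ sin δ cos θ = (-0.2336)(0.9465) + (0.9723)(0.3226)(0.4352) = -0.0846, so φ₂ = -4.85°.
Δλ = atan2(sin θ sin δ cos φ₁, cos δ − sin φ₁ sin φ₂) = atan2(0.2824, 0.9268) = 16.949°.
λ₂ = 67.500° + 16.949° = 84.45°.

-4.85°, 84.45°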